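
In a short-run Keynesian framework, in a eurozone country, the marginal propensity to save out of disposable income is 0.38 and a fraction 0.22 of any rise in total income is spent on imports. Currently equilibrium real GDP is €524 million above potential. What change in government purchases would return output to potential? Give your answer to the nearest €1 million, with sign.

MPC = 1 − MPS = 1 − 0.38 = 0.62.
Spending multiplier = 1/(1 − c + m) = 1/(1 − 0.62 + 0.22) = 1/0.6 ≈ 1.667.
Need ΔY = −€524 million, so ΔG = ΔY/k = (−€524 million) × 0.6 ≈ −€314 million.
The government should cut government purchases by €314 million.

−€314 million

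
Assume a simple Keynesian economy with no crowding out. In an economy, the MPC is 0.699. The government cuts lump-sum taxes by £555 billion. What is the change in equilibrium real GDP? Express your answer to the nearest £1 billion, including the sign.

+£1,289 billion

A lump-sum tax change of −£555 billion shifts disposable income by +£555 billion; first-round consumption changes by −c × ΔT = −0.699 × (−£555 billion) = +£387.945 billion.
Expenditure multiplier = 1/(1 − MPC) = 1/(1 − 0.699) = 1/0.301 ≈ 3.322.
The tax multiplier is −c × k ≈ −2.322, so ΔY = k × (−c·ΔT) = (+£387.945 billion) / 0.301 ≈ +£1,289 billion.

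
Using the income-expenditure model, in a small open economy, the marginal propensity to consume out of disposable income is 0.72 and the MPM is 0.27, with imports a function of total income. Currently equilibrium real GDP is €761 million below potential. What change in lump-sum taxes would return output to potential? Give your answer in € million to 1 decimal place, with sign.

Spending multiplier = 1/(1 − c + m) = 1/(1 − 0.72 + 0.27) = 1/0.55 ≈ 1.818.
Tax multiplier = −c·k = −0.72/0.55 ≈ −1.309. Need ΔY = +€761 million, so ΔT = ΔY/(−c·k) = −(+€761 million) × 0.55 / 0.72 ≈ −€581.3 million.
The government should cut lump-sum taxes by €581.3 million.

−€581.3 million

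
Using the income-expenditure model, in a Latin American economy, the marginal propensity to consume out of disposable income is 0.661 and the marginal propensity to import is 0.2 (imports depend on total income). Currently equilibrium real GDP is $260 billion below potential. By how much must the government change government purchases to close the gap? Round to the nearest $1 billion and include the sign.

+$140 billion

Spending multiplier = 1/(1 − c + m) = 1/(1 − 0.661 + 0.2) = 1/0.539 ≈ 1.855.
Need ΔY = +$260 billion, so ΔG = ΔY/k = (+$260 billion) × 0.539 ≈ +$140 billion.
The government should increase government purchases by $140 billion.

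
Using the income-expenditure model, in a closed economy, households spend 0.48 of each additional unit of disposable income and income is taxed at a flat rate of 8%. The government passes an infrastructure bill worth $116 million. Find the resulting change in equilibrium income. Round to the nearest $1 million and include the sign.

+$208 million

Government-spending multiplier = 1/(1 − c(1−t)) = 1/(1 − 0.48×0.92) = 1/0.5584 ≈ 1.791.
ΔY = k × ΔG = (+$116 million) / 0.5584 ≈ +$208 million.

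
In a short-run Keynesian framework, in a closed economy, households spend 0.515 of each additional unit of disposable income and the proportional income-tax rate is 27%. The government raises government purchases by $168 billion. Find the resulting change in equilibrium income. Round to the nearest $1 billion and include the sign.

Spending multiplier = 1/(1 − c(1−t)) = 1/(1 − 0.515×0.73) = 1/0.62405 ≈ 1.602.
ΔY = k × ΔG = (+$168 billion) / 0.62405 ≈ +$269 billion.

+$269 billion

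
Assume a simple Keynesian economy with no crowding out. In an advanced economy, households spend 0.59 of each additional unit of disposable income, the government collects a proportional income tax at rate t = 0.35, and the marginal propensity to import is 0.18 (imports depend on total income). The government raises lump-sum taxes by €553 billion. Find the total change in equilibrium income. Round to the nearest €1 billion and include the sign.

A lump-sum tax change of +€553 billion shifts disposable income by −€553 billion; first-round consumption changes by −c × ΔT = −0.59 × (+€553 billion) = −€326.27 billion.
Expenditure multiplier = 1/(1 − c(1−t) + m) = 1/(1 − 0.59×0.65 + 0.18) = 1/0.7965 ≈ 1.255.
The tax multiplier is −c × k ≈ −0.741, so ΔY = k × (−c·ΔT) = (−€326.27 billion) / 0.7965 ≈ −€410 billion.

−€410 billion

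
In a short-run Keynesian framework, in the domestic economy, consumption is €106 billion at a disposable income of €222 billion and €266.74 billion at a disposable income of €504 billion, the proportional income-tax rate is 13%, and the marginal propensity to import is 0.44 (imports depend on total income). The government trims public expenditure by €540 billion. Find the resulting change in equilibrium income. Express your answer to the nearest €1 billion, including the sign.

MPC = ΔC/ΔYd = (266.74 − 106)/(504 − 222) = 160.74/282 = 0.57.
Government-spending multiplier = 1/(1 − c(1−t) + m) = 1/(1 − 0.57×0.87 + 0.44) = 1/0.9441 ≈ 1.059.
ΔY = k × ΔG = (−€540 billion) / 0.9441 ≈ −€572 billion.

−€572 billion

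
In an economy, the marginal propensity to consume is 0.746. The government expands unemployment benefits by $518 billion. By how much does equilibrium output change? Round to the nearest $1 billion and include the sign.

+$1,521 billion

The transfer change shifts disposable income by +$518 billion, so first-round consumption changes by c·ΔTR = 0.746 × (+$518 billion) = +$386.428 billion.
Expenditure multiplier = 1/(1 − MPC) = 1/(1 − 0.746) = 1/0.254 ≈ 3.937.
The transfer multiplier is c × k ≈ 2.937, so ΔY = k × (c·ΔTR) = (+$386.428 billion) / 0.254 ≈ +$1,521 billion.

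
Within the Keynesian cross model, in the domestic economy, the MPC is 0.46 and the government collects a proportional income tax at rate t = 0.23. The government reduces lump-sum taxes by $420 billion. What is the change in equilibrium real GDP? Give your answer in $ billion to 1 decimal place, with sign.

A lump-sum tax change of −$420 billion shifts disposable income by +$420 billion; first-round consumption changes by −c × ΔT = −0.46 × (−$420 billion) = +$193.2 billion.
Expenditure multiplier = 1/(1 − c(1−t)) = 1/(1 − 0.46×0.77) = 1/0.6458 ≈ 1.548.
The tax multiplier is −c × k ≈ −0.712, so ΔY = k × (−c·ΔT) = (+$193.2 billion) / 0.6458 ≈ +$299.2 billion.

+$299.2 billion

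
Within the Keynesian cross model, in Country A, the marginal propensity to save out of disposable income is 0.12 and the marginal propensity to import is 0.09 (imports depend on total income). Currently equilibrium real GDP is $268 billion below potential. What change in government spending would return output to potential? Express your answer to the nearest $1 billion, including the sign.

+$56 billion

MPC = 1 − MPS = 1 − 0.12 = 0.88.
Spending multiplier = 1/(1 − c + m) = 1/(1 − 0.88 + 0.09) = 1/0.21 ≈ 4.762.
Need ΔY = +$268 billion, so ΔG = ΔY/k = (+$268 billion) × 0.21 ≈ +$56 billion.
The government should increase government spending by $56 billion.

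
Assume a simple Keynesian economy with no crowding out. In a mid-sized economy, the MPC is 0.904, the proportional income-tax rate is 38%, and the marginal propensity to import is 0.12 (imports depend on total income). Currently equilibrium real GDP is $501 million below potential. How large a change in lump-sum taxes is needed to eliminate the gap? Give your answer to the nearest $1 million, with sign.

−$310 million

Spending multiplier = 1/(1 − c(1−t) + m) = 1/(1 − 0.904×0.62 + 0.12) = 1/0.55952 ≈ 1.787.
Tax multiplier = −c·k = −0.904/0.55952 ≈ −1.616. Need ΔY = +$501 million, so ΔT = ΔY/(−c·k) = −(+$501 million) × 0.55952 / 0.904 ≈ −$310 million.
The government should cut lump-sum taxes by $310 million.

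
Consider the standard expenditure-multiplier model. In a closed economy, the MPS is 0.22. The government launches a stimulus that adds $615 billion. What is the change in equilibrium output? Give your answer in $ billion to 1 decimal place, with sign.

MPC = 1 − MPS = 1 − 0.22 = 0.78.
Spending multiplier = 1/(1 − MPC) = 1/(1 − 0.78) = 1/0.22 ≈ 4.545.
ΔY = k × ΔG = (+$615 billion) / 0.22 ≈ +$2,795.5 billion.

+$2,795.5 billion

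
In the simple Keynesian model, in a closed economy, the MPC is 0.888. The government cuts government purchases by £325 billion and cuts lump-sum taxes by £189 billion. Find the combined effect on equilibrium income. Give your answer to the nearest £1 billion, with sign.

Expenditure multiplier = 1/(1 − MPC) = 1/(1 − 0.888) = 1/0.112 ≈ 8.929.
ΔG contributes k·ΔG = (−£325 billion) / 0.112 ≈ −£2,901.8 billion.
ΔT of −£189 billion changes first-round spending by −c·ΔT = +£167.832 billion, contributing k·(−c·ΔT) = (+£167.832 billion) / 0.112 = +£1,498.5 billion.
Net ΔY = k(ΔG − c·ΔT) = (−£157.168 billion) / 0.112 ≈ −£1,403 billion.

−£1,403 billion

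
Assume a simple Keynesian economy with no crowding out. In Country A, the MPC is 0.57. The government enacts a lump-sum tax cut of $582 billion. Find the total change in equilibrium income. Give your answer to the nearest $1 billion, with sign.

A lump-sum tax change of −$582 billion shifts disposable income by +$582 billion; first-round consumption changes by −c × ΔT = −0.57 × (−$582 billion) = +$331.74 billion.
Expenditure multiplier = 1/(1 − MPC) = 1/(1 − 0.57) = 1/0.43 ≈ 2.326.
The tax multiplier is −c × k ≈ −1.326, so ΔY = k × (−c·ΔT) = (+$331.74 billion) / 0.43 ≈ +$771 billion.

+$771 billion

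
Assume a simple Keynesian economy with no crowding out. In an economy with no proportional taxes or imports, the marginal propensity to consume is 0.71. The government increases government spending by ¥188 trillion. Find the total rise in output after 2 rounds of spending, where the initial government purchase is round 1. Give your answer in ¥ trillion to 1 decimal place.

¥321.5 trillion

Round 1 adds ΔG = ¥188 trillion; each later round is MPC = 0.71 times the previous.
After 2 rounds: 188 + 133.48 = ΔG·(1 − c^2)/(1 − c) = 188 × (1 − 0.5041)/0.29 ≈ ¥321.5 trillion.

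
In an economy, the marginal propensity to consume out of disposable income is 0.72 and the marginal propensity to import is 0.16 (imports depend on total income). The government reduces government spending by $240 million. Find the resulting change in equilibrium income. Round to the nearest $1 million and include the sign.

Government-spending multiplier = 1/(1 − c + m) = 1/(1 − 0.72 + 0.16) = 1/0.44 ≈ 2.273.
ΔY = k × ΔG = (−$240 million) / 0.44 ≈ −$545 million.

−$545 million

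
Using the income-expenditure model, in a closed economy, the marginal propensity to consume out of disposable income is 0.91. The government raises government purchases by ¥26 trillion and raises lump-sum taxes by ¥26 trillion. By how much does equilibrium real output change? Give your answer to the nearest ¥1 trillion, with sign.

Expenditure multiplier = 1/(1 − MPC) = 1/(1 − 0.91) = 1/0.09 ≈ 11.111.
ΔG contributes k·ΔG = (+¥26 trillion) / 0.09 ≈ +¥288.9 trillion.
ΔT of +¥26 trillion changes first-round spending by −c·ΔT = −¥23.66 trillion, contributing k·(−c·ΔT) = (−¥23.66 trillion) / 0.09 ≈ −¥262.9 trillion.
With ΔG = ΔT and no other leakages, the balanced-budget multiplier is 1, so ΔY = ΔG = +¥26 trillion.

+¥26 trillion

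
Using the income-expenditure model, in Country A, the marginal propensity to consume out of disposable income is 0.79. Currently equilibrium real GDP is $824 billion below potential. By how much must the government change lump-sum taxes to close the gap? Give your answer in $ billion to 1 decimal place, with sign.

−$219.0 billion

Spending multiplier = 1/(1 − MPC) = 1/(1 − 0.79) = 1/0.21 ≈ 4.762.
Tax multiplier = −c·k = −0.79/0.21 ≈ −3.762. Need ΔY = +$824 billion, so ΔT = ΔY/(−c·k) = −(+$824 billion) × 0.21 / 0.79 ≈ −$219 billion.
The government should cut lump-sum taxes by $219 billion.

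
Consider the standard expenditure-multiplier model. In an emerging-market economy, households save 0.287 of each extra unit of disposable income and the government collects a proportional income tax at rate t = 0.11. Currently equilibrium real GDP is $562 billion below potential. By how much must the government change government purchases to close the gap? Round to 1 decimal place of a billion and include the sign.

+$205.4 billion

MPC = 1 − MPS = 1 − 0.287 = 0.713.
Spending multiplier = 1/(1 − c(1−t)) = 1/(1 − 0.713×0.89) = 1/0.36543 ≈ 2.737.
Need ΔY = +$562 billion, so ΔG = ΔY/k = (+$562 billion) × 0.36543 ≈ +$205.4 billion.
The government should increase government purchases by $205.4 billion.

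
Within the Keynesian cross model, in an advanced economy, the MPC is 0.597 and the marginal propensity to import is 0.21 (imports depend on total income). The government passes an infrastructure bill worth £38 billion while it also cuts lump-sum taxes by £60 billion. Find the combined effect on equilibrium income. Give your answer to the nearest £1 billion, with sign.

+£120 billion

Expenditure multiplier = 1/(1 − c + m) = 1/(1 − 0.597 + 0.21) = 1/0.613 ≈ 1.631.
ΔG contributes k·ΔG = (+£38 billion) / 0.613 ≈ +£62 billion.
ΔT of −£60 billion changes first-round spending by −c·ΔT = +£35.82 billion, contributing k·(−c·ΔT) = (+£35.82 billion) / 0.613 ≈ +£58.4 billion.
Net ΔY = k(ΔG − c·ΔT) = (+£73.82 billion) / 0.613 ≈ +£120 billion.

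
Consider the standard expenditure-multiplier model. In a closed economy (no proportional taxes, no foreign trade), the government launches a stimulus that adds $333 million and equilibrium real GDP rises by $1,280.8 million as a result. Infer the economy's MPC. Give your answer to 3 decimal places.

0.740

Implied spending multiplier k = ΔY/ΔG = 1,280.8/333 ≈ 3.8462.
Since k = 1/(1 − MPC), MPC = 1 − 1/k = 1 − ΔG/ΔY = 1 − 333/1,280.8 ≈ 0.740.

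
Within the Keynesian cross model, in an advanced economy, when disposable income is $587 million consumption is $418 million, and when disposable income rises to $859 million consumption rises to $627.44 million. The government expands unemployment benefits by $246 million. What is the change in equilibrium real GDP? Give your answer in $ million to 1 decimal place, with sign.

MPC = ΔC/ΔYd = (627.44 − 418)/(859 − 587) = 209.44/272 = 0.77.
The transfer change shifts disposable income by +$246 million, so first-round consumption changes by c·ΔTR = 0.77 × (+$246 million) = +$189.42 million.
Expenditure multiplier = 1/(1 − MPC) = 1/(1 − 0.77) = 1/0.23 ≈ 4.348.
The transfer multiplier is c × k ≈ 3.348, so ΔY = k × (c·ΔTR) = (+$189.42 million) / 0.23 ≈ +$823.6 million.

+$823.6 million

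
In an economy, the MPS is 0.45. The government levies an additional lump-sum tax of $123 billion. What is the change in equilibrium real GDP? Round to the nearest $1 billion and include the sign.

MPC = 1 − MPS = 1 − 0.45 = 0.55.
A lump-sum tax change of +$123 billion shifts disposable income by −$123 billion; first-round consumption changes by −c × ΔT = −0.55 × (+$123 billion) = −$67.65 billion.
Expenditure multiplier = 1/(1 − MPC) = 1/(1 − 0.55) = 1/0.45 ≈ 2.222.
The tax multiplier is −c × k ≈ −1.222, so ΔY = k × (−c·ΔT) = (−$67.65 billion) / 0.45 ≈ −$150 billion.

−$150 billion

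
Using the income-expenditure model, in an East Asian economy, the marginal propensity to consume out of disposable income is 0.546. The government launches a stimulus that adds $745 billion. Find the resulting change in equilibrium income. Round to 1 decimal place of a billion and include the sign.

+$1,641.0 billion

Government-spending multiplier = 1/(1 − MPC) = 1/(1 − 0.546) = 1/0.454 ≈ 2.203.
ΔY = k × ΔG = (+$745 billion) / 0.454 ≈ +$1,641 billion.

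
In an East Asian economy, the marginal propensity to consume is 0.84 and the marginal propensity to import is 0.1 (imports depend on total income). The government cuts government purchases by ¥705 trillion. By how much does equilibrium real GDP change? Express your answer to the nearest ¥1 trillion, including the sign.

−¥2,712 trillion

Expenditure multiplier = 1/(1 − c + m) = 1/(1 − 0.84 + 0.1) = 1/0.26 ≈ 3.846.
ΔY = k × ΔG = (−¥705 trillion) / 0.26 ≈ −¥2,712 trillion.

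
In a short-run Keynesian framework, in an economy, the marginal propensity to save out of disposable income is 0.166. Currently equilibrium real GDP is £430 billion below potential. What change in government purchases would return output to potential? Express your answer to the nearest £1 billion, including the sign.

+£71 billion

MPC = 1 − MPS = 1 − 0.166 = 0.834.
Spending multiplier = 1/(1 − MPC) = 1/(1 − 0.834) = 1/0.166 ≈ 6.024.
Need ΔY = +£430 billion, so ΔG = ΔY/k = (+£430 billion) × 0.166 ≈ +£71 billion.
The government should increase government purchases by £71 billion.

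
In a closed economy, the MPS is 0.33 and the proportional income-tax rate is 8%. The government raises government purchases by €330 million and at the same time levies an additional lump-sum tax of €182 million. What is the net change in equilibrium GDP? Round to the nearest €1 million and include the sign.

+€542 million

MPC = 1 − MPS = 1 − 0.33 = 0.67.
Expenditure multiplier = 1/(1 − c(1−t)) = 1/(1 − 0.67×0.92) = 1/0.3836 ≈ 2.607.
ΔG contributes k·ΔG = (+€330 million) / 0.3836 ≈ +€860.3 million.
ΔT of +€182 million changes first-round spending by −c·ΔT = −€121.94 million, contributing k·(−c·ΔT) = (−€121.94 million) / 0.3836 ≈ −€317.9 million.
Net ΔY = k(ΔG − c·ΔT) = (+€208.06 million) / 0.3836 ≈ +€542 million.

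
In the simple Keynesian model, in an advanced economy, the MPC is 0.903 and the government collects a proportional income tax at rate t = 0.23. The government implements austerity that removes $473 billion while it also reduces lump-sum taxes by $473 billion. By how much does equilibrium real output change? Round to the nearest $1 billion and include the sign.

Expenditure multiplier = 1/(1 − c(1−t)) = 1/(1 − 0.903×0.77) = 1/0.30469 ≈ 3.282.
ΔG contributes k·ΔG = (−$473 billion) / 0.30469 ≈ −$1,552.4 billion.
ΔT of −$473 billion changes first-round spending by −c·ΔT = +$427.119 billion, contributing k·(−c·ΔT) = (+$427.119 billion) / 0.30469 ≈ +$1,401.8 billion.
Net ΔY = k(ΔG − c·ΔT) = (−$45.881 billion) / 0.30469 ≈ −$151 billion.

−$151 billion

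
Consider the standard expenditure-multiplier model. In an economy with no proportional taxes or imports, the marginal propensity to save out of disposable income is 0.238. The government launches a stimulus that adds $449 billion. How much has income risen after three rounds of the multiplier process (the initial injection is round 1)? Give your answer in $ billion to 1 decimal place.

$1,051.8 billion

MPC = 1 − MPS = 1 − 0.238 = 0.762.
Round 1 adds ΔG = $449 billion; each later round is MPC = 0.762 times the previous.
After 3 rounds: 449 + 342.138 + 260.709156 = ΔG·(1 − c^3)/(1 − c) = 449 × (1 − 0.442450728)/0.238 ≈ $1,051.8 billion.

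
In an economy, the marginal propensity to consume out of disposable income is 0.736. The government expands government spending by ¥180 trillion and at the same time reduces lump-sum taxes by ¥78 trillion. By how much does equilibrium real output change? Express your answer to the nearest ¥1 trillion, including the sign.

Expenditure multiplier = 1/(1 − MPC) = 1/(1 − 0.736) = 1/0.264 ≈ 3.788.
ΔG contributes k·ΔG = (+¥180 trillion) / 0.264 ≈ +¥681.8 trillion.
ΔT of −¥78 trillion changes first-round spending by −c·ΔT = +¥57.408 trillion, contributing k·(−c·ΔT) = (+¥57.408 trillion) / 0.264 ≈ +¥217.5 trillion.
Net ΔY = k(ΔG − c·ΔT) = (+¥237.408 trillion) / 0.264 ≈ +¥899 trillion.

+¥899 trillion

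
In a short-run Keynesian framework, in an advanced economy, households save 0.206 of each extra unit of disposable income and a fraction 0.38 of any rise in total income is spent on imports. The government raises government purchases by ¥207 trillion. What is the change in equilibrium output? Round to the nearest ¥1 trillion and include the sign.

+¥353 trillion

MPC = 1 − MPS = 1 − 0.206 = 0.794.
Government-spending multiplier = 1/(1 − c + m) = 1/(1 − 0.794 + 0.38) = 1/0.586 ≈ 1.706.
ΔY = k × ΔG = (+¥207 trillion) / 0.586 ≈ +¥353 trillion.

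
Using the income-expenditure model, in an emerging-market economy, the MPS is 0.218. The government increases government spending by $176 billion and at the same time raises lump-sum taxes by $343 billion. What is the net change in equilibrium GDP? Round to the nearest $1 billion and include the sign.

−$423 billion

MPC = 1 − MPS = 1 − 0.218 = 0.782.
Expenditure multiplier = 1/(1 − MPC) = 1/(1 − 0.782) = 1/0.218 ≈ 4.587.
ΔG contributes k·ΔG = (+$176 billion) / 0.218 ≈ +$807.3 billion.
ΔT of +$343 billion changes first-round spending by −c·ΔT = −$268.226 billion, contributing k·(−c·ΔT) = (−$268.226 billion) / 0.218 ≈ −$1,230.4 billion.
Net ΔY = k(ΔG − c·ΔT) = (−$92.226 billion) / 0.218 ≈ −$423 billion.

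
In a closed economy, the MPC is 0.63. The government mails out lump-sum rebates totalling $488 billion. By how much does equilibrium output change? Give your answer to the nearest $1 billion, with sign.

+$831 billion

A lump-sum tax change of −$488 billion shifts disposable income by +$488 billion; first-round consumption changes by −c × ΔT = −0.63 × (−$488 billion) = +$307.44 billion.
Expenditure multiplier = 1/(1 − MPC) = 1/(1 − 0.63) = 1/0.37 ≈ 2.703.
The tax multiplier is −c × k ≈ −1.703, so ΔY = k × (−c·ΔT) = (+$307.44 billion) / 0.37 ≈ +$831 billion.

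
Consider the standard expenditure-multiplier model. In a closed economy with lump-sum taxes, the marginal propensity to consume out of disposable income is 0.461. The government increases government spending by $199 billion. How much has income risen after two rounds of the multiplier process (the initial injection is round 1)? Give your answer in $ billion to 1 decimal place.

$290.7 billion

Round 1 adds ΔG = $199 billion; each later round is MPC = 0.461 times the previous.
After 2 rounds: 199 + 91.739 = ΔG·(1 − c^2)/(1 − c) = 199 × (1 − 0.212521)/0.539 ≈ $290.7 billion.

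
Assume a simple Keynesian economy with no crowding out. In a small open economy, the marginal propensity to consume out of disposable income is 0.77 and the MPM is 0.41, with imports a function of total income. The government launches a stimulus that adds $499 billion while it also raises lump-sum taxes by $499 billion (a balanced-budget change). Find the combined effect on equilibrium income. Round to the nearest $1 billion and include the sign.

Expenditure multiplier = 1/(1 − c + m) = 1/(1 − 0.77 + 0.41) = 1/0.64 ≈ 1.563.
ΔG contributes k·ΔG = (+$499 billion) / 0.64 ≈ +$779.7 billion.
ΔT of +$499 billion changes first-round spending by −c·ΔT = −$384.23 billion, contributing k·(−c·ΔT) = (−$384.23 billion) / 0.64 ≈ −$600.4 billion.
Net ΔY = k(ΔG − c·ΔT) = (+$114.77 billion) / 0.64 ≈ +$179 billion.

+$179 billion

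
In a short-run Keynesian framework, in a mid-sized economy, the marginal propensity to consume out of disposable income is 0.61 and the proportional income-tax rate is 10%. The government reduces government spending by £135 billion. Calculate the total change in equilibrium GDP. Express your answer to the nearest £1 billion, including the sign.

Spending multiplier = 1/(1 − c(1−t)) = 1/(1 − 0.61×0.9) = 1/0.451 ≈ 2.217.
ΔY = k × ΔG = (−£135 billion) / 0.451 ≈ −£299 billion.

−£299 billion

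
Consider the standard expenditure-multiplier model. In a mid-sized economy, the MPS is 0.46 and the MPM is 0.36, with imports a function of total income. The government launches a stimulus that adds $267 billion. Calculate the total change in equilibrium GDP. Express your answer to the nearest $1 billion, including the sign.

+$326 billion

MPC = 1 − MPS = 1 − 0.46 = 0.54.
Expenditure multiplier = 1/(1 − c + m) = 1/(1 − 0.54 + 0.36) = 1/0.82 ≈ 1.22.
ΔY = k × ΔG = (+$267 billion) / 0.82 ≈ +$326 billion.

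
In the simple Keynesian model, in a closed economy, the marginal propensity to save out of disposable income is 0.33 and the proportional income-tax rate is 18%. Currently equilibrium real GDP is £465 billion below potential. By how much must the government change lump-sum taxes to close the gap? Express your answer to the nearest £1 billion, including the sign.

−£313 billion

MPC = 1 − MPS = 1 − 0.33 = 0.67.
Spending multiplier = 1/(1 − c(1−t)) = 1/(1 − 0.67×0.82) = 1/0.4506 ≈ 2.219.
Tax multiplier = −c·k = −0.67/0.4506 ≈ −1.487. Need ΔY = +£465 billion, so ΔT = ΔY/(−c·k) = −(+£465 billion) × 0.4506 / 0.67 ≈ −£313 billion.
The government should cut lump-sum taxes by £313 billion.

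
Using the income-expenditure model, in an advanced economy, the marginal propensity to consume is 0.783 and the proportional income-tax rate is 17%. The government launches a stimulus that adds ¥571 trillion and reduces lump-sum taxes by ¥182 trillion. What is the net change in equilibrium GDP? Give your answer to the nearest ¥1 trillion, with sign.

+¥2,038 trillion

Expenditure multiplier = 1/(1 − c(1−t)) = 1/(1 − 0.783×0.83) = 1/0.35011 ≈ 2.856.
ΔG contributes k·ΔG = (+¥571 trillion) / 0.35011 ≈ +¥1,630.9 trillion.
ΔT of −¥182 trillion changes first-round spending by −c·ΔT = +¥142.506 trillion, contributing k·(−c·ΔT) = (+¥142.506 trillion) / 0.35011 ≈ +¥407 trillion.
Net ΔY = k(ΔG − c·ΔT) = (+¥713.506 trillion) / 0.35011 ≈ +¥2,038 trillion.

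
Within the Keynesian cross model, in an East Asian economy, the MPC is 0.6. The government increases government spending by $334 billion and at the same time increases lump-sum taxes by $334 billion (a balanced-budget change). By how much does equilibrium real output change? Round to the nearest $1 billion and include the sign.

Expenditure multiplier = 1/(1 − MPC) = 1/(1 − 0.6) = 1/0.4 = 2.5.
ΔG contributes k·ΔG = (+$334 billion) / 0.4 = +$835 billion.
ΔT of +$334 billion changes first-round spending by −c·ΔT = −$200.4 billion, contributing k·(−c·ΔT) = (−$200.4 billion) / 0.4 = −$501 billion.
With ΔG = ΔT and no other leakages, the balanced-budget multiplier is 1, so ΔY = ΔG = +$334 billion.

+$334 billion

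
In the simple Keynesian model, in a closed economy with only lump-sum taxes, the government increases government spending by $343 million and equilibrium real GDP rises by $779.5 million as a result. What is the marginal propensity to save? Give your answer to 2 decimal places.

Implied spending multiplier k = ΔY/ΔG = 779.5/343 ≈ 2.2726.
Since k = 1/(1 − MPC), MPC = 1 − 1/k = 1 − ΔG/ΔY = 1 − 343/779.5 ≈ 0.56.
MPS = 1 − MPC = 0.44.

0.44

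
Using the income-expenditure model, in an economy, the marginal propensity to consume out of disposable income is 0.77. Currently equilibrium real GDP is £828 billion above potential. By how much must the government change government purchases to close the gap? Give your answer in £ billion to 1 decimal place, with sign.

Spending multiplier = 1/(1 − MPC) = 1/(1 − 0.77) = 1/0.23 ≈ 4.348.
Need ΔY = −£828 billion, so ΔG = ΔY/k = (−£828 billion) × 0.23 ≈ −£190.4 billion.
The government should cut government purchases by £190.4 billion.

−£190.4 billion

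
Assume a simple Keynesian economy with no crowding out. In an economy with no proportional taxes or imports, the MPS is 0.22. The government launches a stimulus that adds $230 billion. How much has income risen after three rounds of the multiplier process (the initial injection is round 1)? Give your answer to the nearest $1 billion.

$549 billion

MPC = 1 − MPS = 1 − 0.22 = 0.78.
Round 1 adds ΔG = $230 billion; each later round is MPC = 0.78 times the previous.
After 3 rounds: 230 + 179.4 + 139.932 = ΔG·(1 − c^3)/(1 − c) = 230 × (1 − 0.474552)/0.22 ≈ $549 billion.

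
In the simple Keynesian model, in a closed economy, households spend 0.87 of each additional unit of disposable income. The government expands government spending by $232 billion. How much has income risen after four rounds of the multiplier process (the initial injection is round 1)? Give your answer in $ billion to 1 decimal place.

Round 1 adds ΔG = $232 billion; each later round is MPC = 0.87 times the previous.
After 4 rounds: 232 + 201.84 + 175.6008 + 152.772696 = ΔG·(1 − c^4)/(1 − c) = 232 × (1 − 0.57289761)/0.13 ≈ $762.2 billion.

$762.2 billion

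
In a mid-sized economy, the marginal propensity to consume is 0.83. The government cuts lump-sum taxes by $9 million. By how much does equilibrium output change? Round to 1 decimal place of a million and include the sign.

+$43.9 million

A lump-sum tax change of −$9 million shifts disposable income by +$9 million; first-round consumption changes by −c × ΔT = −0.83 × (−$9 million) = +$7.47 million.
Expenditure multiplier = 1/(1 − MPC) = 1/(1 − 0.83) = 1/0.17 ≈ 5.882.
The tax multiplier is −c × k ≈ −4.882, so ΔY = k × (−c·ΔT) = (+$7.47 million) / 0.17 ≈ +$43.9 million.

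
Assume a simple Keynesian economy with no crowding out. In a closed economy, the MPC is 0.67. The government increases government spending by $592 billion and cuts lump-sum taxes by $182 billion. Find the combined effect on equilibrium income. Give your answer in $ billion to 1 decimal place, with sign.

+$2,163.5 billion

Expenditure multiplier = 1/(1 − MPC) = 1/(1 − 0.67) = 1/0.33 ≈ 3.03.
ΔG contributes k·ΔG = (+$592 billion) / 0.33 ≈ +$1,793.9 billion.
ΔT of −$182 billion changes first-round spending by −c·ΔT = +$121.94 billion, contributing k·(−c·ΔT) = (+$121.94 billion) / 0.33 ≈ +$369.5 billion.
Net ΔY = k(ΔG − c·ΔT) = (+$713.94 billion) / 0.33 ≈ +$2,163.5 billion.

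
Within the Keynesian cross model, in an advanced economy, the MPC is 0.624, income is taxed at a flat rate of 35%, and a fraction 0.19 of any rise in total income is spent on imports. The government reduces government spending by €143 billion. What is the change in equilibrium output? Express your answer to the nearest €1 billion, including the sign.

Expenditure multiplier = 1/(1 − c(1−t) + m) = 1/(1 − 0.624×0.65 + 0.19) = 1/0.7844 ≈ 1.275.
ΔY = k × ΔG = (−€143 billion) / 0.7844 ≈ −€182 billion.

−€182 billion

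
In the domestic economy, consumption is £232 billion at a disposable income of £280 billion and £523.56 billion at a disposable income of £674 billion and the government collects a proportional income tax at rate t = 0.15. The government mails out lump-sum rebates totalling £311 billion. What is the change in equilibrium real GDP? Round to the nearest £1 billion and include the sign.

+£620 billion

MPC = ΔC/ΔYd = (523.56 − 232)/(674 − 280) = 291.56/394 = 0.74.
A lump-sum tax change of −£311 billion shifts disposable income by +£311 billion; first-round consumption changes by −c × ΔT = −0.74 × (−£311 billion) = +£230.14 billion.
Expenditure multiplier = 1/(1 − c(1−t)) = 1/(1 − 0.74×0.85) = 1/0.371 ≈ 2.695.
The tax multiplier is −c × k ≈ −1.995, so ΔY = k × (−c·ΔT) = (+£230.14 billion) / 0.371 ≈ +£620 billion.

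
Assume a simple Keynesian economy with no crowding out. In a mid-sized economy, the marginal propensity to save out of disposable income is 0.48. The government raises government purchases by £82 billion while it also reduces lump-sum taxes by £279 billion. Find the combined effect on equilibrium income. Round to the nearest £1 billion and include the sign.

MPC = 1 − MPS = 1 − 0.48 = 0.52.
Expenditure multiplier = 1/(1 − MPC) = 1/(1 − 0.52) = 1/0.48 ≈ 2.083.
ΔG contributes k·ΔG = (+£82 billion) / 0.48 ≈ +£170.8 billion.
ΔT of −£279 billion changes first-round spending by −c·ΔT = +£145.08 billion, contributing k·(−c·ΔT) = (+£145.08 billion) / 0.48 ≈ +£302.3 billion.
Net ΔY = k(ΔG − c·ΔT) = (+£227.08 billion) / 0.48 ≈ +£473 billion.

+£473 billion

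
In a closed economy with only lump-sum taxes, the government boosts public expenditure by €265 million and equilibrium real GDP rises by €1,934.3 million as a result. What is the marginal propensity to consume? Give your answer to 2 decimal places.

Implied spending multiplier k = ΔY/ΔG = 1,934.3/265 ≈ 7.2992.
Since k = 1/(1 − MPC), MPC = 1 − 1/k = 1 − ΔG/ΔY = 1 − 265/1,934.3 ≈ 0.86.

0.86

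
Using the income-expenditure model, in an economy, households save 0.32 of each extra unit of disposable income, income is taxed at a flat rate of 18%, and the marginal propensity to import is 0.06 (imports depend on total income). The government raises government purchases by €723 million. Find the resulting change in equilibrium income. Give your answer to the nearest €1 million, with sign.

MPC = 1 − MPS = 1 − 0.32 = 0.68.
Spending multiplier = 1/(1 − c(1−t) + m) = 1/(1 − 0.68×0.82 + 0.06) = 1/0.5024 ≈ 1.99.
ΔY = k × ΔG = (+€723 million) / 0.5024 ≈ +€1,439 million.

+€1,439 million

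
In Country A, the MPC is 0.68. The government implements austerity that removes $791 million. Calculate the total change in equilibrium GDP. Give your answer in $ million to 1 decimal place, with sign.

−$2,471.9 million

Government-spending multiplier = 1/(1 − MPC) = 1/(1 − 0.68) = 1/0.32 = 3.125.
ΔY = k × ΔG = (−$791 million) / 0.32 ≈ −$2,471.9 million.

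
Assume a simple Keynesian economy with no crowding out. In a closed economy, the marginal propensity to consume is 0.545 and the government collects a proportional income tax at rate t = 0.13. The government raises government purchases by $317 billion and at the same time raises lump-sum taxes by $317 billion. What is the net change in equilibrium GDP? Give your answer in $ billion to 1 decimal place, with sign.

Expenditure multiplier = 1/(1 − c(1−t)) = 1/(1 − 0.545×0.87) = 1/0.52585 ≈ 1.902.
ΔG contributes k·ΔG = (+$317 billion) / 0.52585 ≈ +$602.8 billion.
ΔT of +$317 billion changes first-round spending by −c·ΔT = −$172.765 billion, contributing k·(−c·ΔT) = (−$172.765 billion) / 0.52585 ≈ −$328.5 billion.
Net ΔY = k(ΔG − c·ΔT) = (+$144.235 billion) / 0.52585 ≈ +$274.3 billion.

+$274.3 billion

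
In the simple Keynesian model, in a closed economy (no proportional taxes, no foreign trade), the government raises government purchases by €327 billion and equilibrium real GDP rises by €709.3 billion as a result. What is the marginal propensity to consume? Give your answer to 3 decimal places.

0.539

Implied spending multiplier k = ΔY/ΔG = 709.3/327 ≈ 2.1691.
Since k = 1/(1 − MPC), MPC = 1 − 1/k = 1 − ΔG/ΔY = 1 − 327/709.3 ≈ 0.539.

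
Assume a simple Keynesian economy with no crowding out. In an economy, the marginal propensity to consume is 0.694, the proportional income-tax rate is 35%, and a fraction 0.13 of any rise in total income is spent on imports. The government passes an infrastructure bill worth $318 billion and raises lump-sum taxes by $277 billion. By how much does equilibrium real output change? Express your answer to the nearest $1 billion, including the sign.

Expenditure multiplier = 1/(1 − c(1−t) + m) = 1/(1 − 0.694×0.65 + 0.13) = 1/0.6789 ≈ 1.473.
ΔG contributes k·ΔG = (+$318 billion) / 0.6789 ≈ +$468.4 billion.
ΔT of +$277 billion changes first-round spending by −c·ΔT = −$192.238 billion, contributing k·(−c·ΔT) = (−$192.238 billion) / 0.6789 ≈ −$283.2 billion.
Net ΔY = k(ΔG − c·ΔT) = (+$125.762 billion) / 0.6789 ≈ +$185 billion.

+$185 billion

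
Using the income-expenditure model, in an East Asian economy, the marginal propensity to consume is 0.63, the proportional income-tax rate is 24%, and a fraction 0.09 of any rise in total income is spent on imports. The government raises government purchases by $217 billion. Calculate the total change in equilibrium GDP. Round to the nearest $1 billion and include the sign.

Expenditure multiplier = 1/(1 − c(1−t) + m) = 1/(1 − 0.63×0.76 + 0.09) = 1/0.6112 ≈ 1.636.
ΔY = k × ΔG = (+$217 billion) / 0.6112 ≈ +$355 billion.

+$355 billion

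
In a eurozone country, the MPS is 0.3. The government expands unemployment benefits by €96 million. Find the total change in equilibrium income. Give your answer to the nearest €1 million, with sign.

+€224 million

MPC = 1 − MPS = 1 − 0.3 = 0.7.
The transfer change shifts disposable income by +€96 million, so first-round consumption changes by c·ΔTR = 0.7 × (+€96 million) = +€67.2 million.
Expenditure multiplier = 1/(1 − MPC) = 1/(1 − 0.7) = 1/0.3 ≈ 3.333.
The transfer multiplier is c × k ≈ 2.333, so ΔY = k × (c·ΔTR) = (+€67.2 million) / 0.3 = +€224 million.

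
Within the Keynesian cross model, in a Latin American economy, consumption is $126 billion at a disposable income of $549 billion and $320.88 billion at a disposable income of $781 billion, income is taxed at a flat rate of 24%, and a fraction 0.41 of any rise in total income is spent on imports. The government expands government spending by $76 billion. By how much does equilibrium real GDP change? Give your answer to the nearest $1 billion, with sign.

+$98 billion

MPC = ΔC/ΔYd = (320.88 − 126)/(781 − 549) = 194.88/232 = 0.84.
Government-spending multiplier = 1/(1 − c(1−t) + m) = 1/(1 − 0.84×0.76 + 0.41) = 1/0.7716 ≈ 1.296.
ΔY = k × ΔG = (+$76 billion) / 0.7716 ≈ +$98 billion.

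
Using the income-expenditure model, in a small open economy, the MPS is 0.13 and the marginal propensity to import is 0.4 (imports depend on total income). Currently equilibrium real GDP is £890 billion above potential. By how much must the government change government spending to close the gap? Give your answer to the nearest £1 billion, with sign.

−£472 billion

MPC = 1 − MPS = 1 − 0.13 = 0.87.
Spending multiplier = 1/(1 − c + m) = 1/(1 − 0.87 + 0.4) = 1/0.53 ≈ 1.887.
Need ΔY = −£890 billion, so ΔG = ΔY/k = (−£890 billion) × 0.53 ≈ −£472 billion.
The government should cut government spending by £472 billion.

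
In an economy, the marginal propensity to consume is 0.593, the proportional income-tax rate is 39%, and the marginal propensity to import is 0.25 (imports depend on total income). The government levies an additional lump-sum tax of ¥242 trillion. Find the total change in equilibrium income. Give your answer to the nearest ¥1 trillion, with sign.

−¥162 trillion

A lump-sum tax change of +¥242 trillion shifts disposable income by −¥242 trillion; first-round consumption changes by −c × ΔT = −0.593 × (+¥242 trillion) = −¥143.506 trillion.
Expenditure multiplier = 1/(1 − c(1−t) + m) = 1/(1 − 0.593×0.61 + 0.25) = 1/0.88827 ≈ 1.126.
The tax multiplier is −c × k ≈ −0.668, so ΔY = k × (−c·ΔT) = (−¥143.506 trillion) / 0.88827 ≈ −¥162 trillion.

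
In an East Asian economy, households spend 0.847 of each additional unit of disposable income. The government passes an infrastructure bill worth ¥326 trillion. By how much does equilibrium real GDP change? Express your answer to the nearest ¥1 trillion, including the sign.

Spending multiplier = 1/(1 − MPC) = 1/(1 − 0.847) = 1/0.153 ≈ 6.536.
ΔY = k × ΔG = (+¥326 trillion) / 0.153 ≈ +¥2,131 trillion.

+¥2,131 trillion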